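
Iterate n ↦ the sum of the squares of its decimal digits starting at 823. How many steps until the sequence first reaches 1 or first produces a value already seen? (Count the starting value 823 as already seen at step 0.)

823 → 8² + 2² + 3² = 77
77 → 7² + 7² = 98
98 → 9² + 8² = 145
145 → 1² + 4² + 5² = 42
42 → 4² + 2² = 20
20 → 2² + 0² = 4
4 → 4² = 16
16 → 1² + 6² = 37
37 → 3² + 7² = 58
58 → 5² + 8² = 89
89 → 8² + 9² = 145  — 145 repeats.
That took 11 steps.

11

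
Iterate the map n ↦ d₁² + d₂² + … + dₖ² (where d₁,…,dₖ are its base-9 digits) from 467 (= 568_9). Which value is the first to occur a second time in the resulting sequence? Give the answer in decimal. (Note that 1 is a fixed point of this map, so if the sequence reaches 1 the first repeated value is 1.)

467 = (5,6,8)_9 → 5² + 6² + 8² = 125
125 = (1,4,8)_9 → 1² + 4² + 8² = 81
81 = (1,0,0)_9 → 1² + 0² + 0² = 1  — reached the fixed point 1.
1 → 1, so 1 is the first repeated value.

1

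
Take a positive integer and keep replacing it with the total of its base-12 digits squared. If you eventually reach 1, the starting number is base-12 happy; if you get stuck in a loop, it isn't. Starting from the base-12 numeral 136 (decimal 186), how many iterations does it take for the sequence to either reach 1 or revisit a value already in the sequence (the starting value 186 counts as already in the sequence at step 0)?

186 = (1,3,6)_12 → 1² + 3² + 6² = 1 + 9 + 36 = 46
46 = (3,10)_12 → 3² + 10² = 9 + 100 = 109
109 = (9,1)_12 → 9² + 1² = 81 + 1 = 82
82 = (6,10)_12 → 6² + 10² = 36 + 100 = 136
136 = (11,4)_12 → 11² + 4² = 121 + 16 = 137
137 = (11,5)_12 → 11² + 5² = 121 + 25 = 146
146 = (1,0,2)_12 → 1² + 0² + 2² = 1 + 0 + 4 = 5
5 = (5)_12 → 5² = 25
25 = (2,1)_12 → 2² + 1² = 4 + 1 = 5  — 5 repeats.
That took 9 steps.

9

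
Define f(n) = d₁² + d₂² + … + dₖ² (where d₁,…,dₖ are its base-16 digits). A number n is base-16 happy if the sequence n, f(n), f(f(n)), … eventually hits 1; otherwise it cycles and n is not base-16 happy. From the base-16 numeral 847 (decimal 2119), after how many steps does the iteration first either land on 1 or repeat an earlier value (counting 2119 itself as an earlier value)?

2119 = (8,4,7)_16 → 8² + 4² + 7² = 129
129 = (8,1)_16 → 8² + 1² = 65
65 = (4,1)_16 → 4² + 1² = 17
17 = (1,1)_16 → 1² + 1² = 2
2 = (2)_16 → 2² = 4
4 = (4)_16 → 4² = 16
16 = (1,0)_16 → 1² + 0² = 1  — reached 1.
That took 7 steps.

7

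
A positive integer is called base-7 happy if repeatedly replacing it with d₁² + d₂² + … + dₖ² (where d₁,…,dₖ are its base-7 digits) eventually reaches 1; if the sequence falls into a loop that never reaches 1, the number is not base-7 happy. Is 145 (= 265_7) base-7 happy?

not base-7 happy

145 = (2,6,5)_7 → 2² + 6² + 5² = 4 + 36 + 25 = 65
65 = (1,2,2)_7 → 1² + 2² + 2² = 1 + 4 + 4 = 9
9 = (1,2)_7 → 1² + 2² = 1 + 4 = 5
5 = (5)_7 → 5² = 25
25 = (3,4)_7 → 3² + 4² = 9 + 16 = 25  — 25 already seen; the sequence cycles without reaching 1.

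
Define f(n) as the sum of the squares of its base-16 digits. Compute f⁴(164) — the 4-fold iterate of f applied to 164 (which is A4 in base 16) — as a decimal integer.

2

164 = (10,4)_16 → 10² + 4² = 116
116 = (7,4)_16 → 7² + 4² = 65
65 = (4,1)_16 → 4² + 1² = 17
17 = (1,1)_16 → 1² + 1² = 2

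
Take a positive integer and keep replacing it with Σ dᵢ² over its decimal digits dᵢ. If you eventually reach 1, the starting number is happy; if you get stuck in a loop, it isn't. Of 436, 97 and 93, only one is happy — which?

97

436: 436 → 61 → 37 → 58 → 89 → 145 → 42 → 20 → 4 → 16 → 37  — repeats 37 (not happy)
97: 97 → 130 → 10 → 1  — reaches 1 (happy)
93: 93 → 90 → 81 → 65 → 61 → 37 → 58 → 89 → 145 → 42 → 20 → 4 → 16 → 37  — repeats 37 (not happy)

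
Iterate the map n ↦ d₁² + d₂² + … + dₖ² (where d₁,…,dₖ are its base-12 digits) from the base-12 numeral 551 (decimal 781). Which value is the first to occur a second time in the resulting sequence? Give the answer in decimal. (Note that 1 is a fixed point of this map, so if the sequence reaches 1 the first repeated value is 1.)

781 = (5,5,1)_12 → 51
51 = (4,3)_12 → 25
25 = (2,1)_12 → 5
5 = (5)_12 → 25  — 25 already appeared earlier.

25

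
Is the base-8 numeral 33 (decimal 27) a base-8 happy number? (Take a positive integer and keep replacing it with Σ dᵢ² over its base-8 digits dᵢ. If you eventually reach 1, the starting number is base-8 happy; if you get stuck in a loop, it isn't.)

27 = (3,3)_8 → 3² + 3² = 9 + 9 = 18
18 = (2,2)_8 → 2² + 2² = 4 + 4 = 8
8 = (1,0)_8 → 1² + 0² = 1 + 0 = 1  — reached 1.

base-8 happy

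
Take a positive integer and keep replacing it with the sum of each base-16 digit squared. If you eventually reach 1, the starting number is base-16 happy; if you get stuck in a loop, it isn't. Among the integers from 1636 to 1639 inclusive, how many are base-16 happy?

1636: 1636 → 88 → 89 → 106 → 136 → 128 → 64 → 16 → 1  (reaches 1)
1637: 1637 → 97 → 37 → 29 → 170 → 200 → 208 → 169 → 181 → 146 → 85 → 50 → 13 → 169  (repeats 169)
1638: 1638 → 108 → 180 → 137 → 145 → 82 → 29 → 170 → 200 → 208 → 169 → 181 → 146 → 85 → 50 → 13 → 169  (repeats 169)
1639: 1639 → 121 → 130 → 68 → 32 → 4 → 16 → 1  (reaches 1)
base-16 happy: 1636, 1639

2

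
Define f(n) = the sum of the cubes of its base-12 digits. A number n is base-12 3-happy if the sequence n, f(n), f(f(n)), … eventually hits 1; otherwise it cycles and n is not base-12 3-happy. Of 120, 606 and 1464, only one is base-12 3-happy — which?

120

120: 120 → 1000 → 1611 → 1366 → 1854 → 1217 → 762 → 368 → 736 → 190 → 1028 → 856 → 1520 → 1728 → 1  — reaches 1 (base-12 3-happy)
606: 606 → 288 → 8 → 512 → 755 → 1464 → 1008 → 343 → 415 → 1351 → 1136 → 1855 → 1344 → 793 → 342 → 288  — repeats 288 (not base-12 3-happy)
1464: 1464 → 1008 → 343 → 415 → 1351 → 1136 → 1855 → 1344 → 793 → 342 → 288 → 8 → 512 → 755 → 1464  — repeats 1464 (not base-12 3-happy)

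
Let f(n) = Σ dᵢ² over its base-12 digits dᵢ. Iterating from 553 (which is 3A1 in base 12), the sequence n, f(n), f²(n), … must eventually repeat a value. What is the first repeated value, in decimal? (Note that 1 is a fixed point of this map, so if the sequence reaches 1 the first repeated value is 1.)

50

553 = (3,10,1)_12 → 110
110 = (9,2)_12 → 85
85 = (7,1)_12 → 50
50 = (4,2)_12 → 20
20 = (1,8)_12 → 65
65 = (5,5)_12 → 50  — 50 already appeared earlier.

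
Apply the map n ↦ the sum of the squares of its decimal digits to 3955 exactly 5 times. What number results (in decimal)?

29

3955 → 140
140 → 17
17 → 50
50 → 25
25 → 29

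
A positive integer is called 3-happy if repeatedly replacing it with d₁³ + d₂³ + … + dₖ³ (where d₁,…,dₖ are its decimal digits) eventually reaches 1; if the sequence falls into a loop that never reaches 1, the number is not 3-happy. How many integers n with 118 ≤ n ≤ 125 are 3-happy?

118: 118 → 514 → 190 → 730 → 370 → 370  — not 3-happy
119: 119 → 731 → 371 → 371  — not 3-happy
120: 120 → 9 → 729 → 1080 → 513 → 153 → 153  — not 3-happy
121: 121 → 10 → 1  — 3-happy
122: 122 → 17 → 344 → 155 → 251 → 134 → 92 → 737 → 713 → 371 → 371  — not 3-happy
123: 123 → 36 → 243 → 99 → 1458 → 702 → 351 → 153 → 153  — not 3-happy
124: 124 → 73 → 370 → 370  — not 3-happy
125: 125 → 134 → 92 → 737 → 713 → 371 → 371  — not 3-happy
3-happy: 121

1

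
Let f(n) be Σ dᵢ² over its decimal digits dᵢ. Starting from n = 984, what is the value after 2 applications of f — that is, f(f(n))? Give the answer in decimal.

984 → 9² + 8² + 4² = 161
161 → 1² + 6² + 1² = 38

38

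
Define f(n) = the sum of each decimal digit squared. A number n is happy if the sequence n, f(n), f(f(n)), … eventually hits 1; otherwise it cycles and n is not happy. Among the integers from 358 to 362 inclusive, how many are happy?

358: 358 → 98 → 145 → 42 → 20 → 4 → 16 → 37 → 58 → 89 → 145  (repeats 145)
359: 359 → 115 → 27 → 53 → 34 → 25 → 29 → 85 → 89 → 145 → 42 → 20 → 4 → 16 → 37 → 58 → 89  (repeats 89)
360: 360 → 45 → 41 → 17 → 50 → 25 → 29 → 85 → 89 → 145 → 42 → 20 → 4 → 16 → 37 → 58 → 89  (repeats 89)
361: 361 → 46 → 52 → 29 → 85 → 89 → 145 → 42 → 20 → 4 → 16 → 37 → 58 → 89  (repeats 89)
362: 362 → 49 → 97 → 130 → 10 → 1  (reaches 1)
happy: 362

1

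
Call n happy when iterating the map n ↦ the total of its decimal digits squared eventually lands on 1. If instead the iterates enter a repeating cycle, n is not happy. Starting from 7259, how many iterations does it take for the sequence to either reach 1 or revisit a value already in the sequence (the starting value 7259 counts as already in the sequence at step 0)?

15

7259 → 159
159 → 107
107 → 50
50 → 25
25 → 29
29 → 85
85 → 89
89 → 145
145 → 42
42 → 20
20 → 4
4 → 16
16 → 37
37 → 58
58 → 89  — 89 repeats.
That took 15 steps.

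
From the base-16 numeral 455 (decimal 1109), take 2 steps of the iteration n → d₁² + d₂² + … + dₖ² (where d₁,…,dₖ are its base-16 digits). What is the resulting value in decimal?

1109 = (4,5,5)_16 → 4² + 5² + 5² = 16 + 25 + 25 = 66
66 = (4,2)_16 → 4² + 2² = 16 + 4 = 20

20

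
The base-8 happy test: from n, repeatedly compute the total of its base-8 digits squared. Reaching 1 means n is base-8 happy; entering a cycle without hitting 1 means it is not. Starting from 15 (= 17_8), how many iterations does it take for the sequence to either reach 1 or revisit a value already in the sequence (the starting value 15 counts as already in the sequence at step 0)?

15 = (1,7)_8 → 1² + 7² = 50
50 = (6,2)_8 → 6² + 2² = 40
40 = (5,0)_8 → 5² + 0² = 25
25 = (3,1)_8 → 3² + 1² = 10
10 = (1,2)_8 → 1² + 2² = 5
5 = (5)_8 → 5² = 25  — 25 repeats.
That took 6 steps.

6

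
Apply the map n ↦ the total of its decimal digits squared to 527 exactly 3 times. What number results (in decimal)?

527 → 5² + 2² + 7² = 78
78 → 7² + 8² = 113
113 → 1² + 1² + 3² = 11

11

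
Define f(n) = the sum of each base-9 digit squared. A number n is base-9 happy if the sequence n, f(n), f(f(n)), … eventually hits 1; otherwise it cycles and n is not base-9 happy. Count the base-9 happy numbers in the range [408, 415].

1

408: 408 → 34 → 58 → 52 → 74 → 68 → 74  (repeats 74)
409: 409 → 41 → 41  (repeats 41)
410: 410 → 50 → 50  (repeats 50)
411: 411 → 61 → 85 → 17 → 65 → 53 → 89 → 65  (repeats 65)
412: 412 → 74 → 68 → 74  (repeats 74)
413: 413 → 89 → 65 → 53 → 89  (repeats 89)
414: 414 → 26 → 68 → 74 → 68  (repeats 68)
415: 415 → 27 → 9 → 1  (reaches 1)
base-9 happy: 415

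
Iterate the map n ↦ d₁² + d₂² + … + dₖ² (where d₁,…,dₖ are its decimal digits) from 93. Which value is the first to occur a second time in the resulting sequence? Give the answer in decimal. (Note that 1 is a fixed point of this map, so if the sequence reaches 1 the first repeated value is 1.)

93 → 9² + 3² = 81 + 9 = 90
90 → 9² + 0² = 81 + 0 = 81
81 → 8² + 1² = 64 + 1 = 65
65 → 6² + 5² = 36 + 25 = 61
61 → 6² + 1² = 36 + 1 = 37
37 → 3² + 7² = 9 + 49 = 58
58 → 5² + 8² = 25 + 64 = 89
89 → 8² + 9² = 64 + 81 = 145
145 → 1² + 4² + 5² = 1 + 16 + 25 = 42
42 → 4² + 2² = 16 + 4 = 20
20 → 2² + 0² = 4 + 0 = 4
4 → 4² = 16
16 → 1² + 6² = 1 + 36 = 37  — 37 already appeared earlier.

37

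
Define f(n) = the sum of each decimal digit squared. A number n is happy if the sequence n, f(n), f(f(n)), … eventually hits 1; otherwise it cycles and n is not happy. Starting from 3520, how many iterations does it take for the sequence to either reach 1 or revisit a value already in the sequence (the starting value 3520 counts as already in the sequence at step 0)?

11

3520 → 3² + 5² + 2² + 0² = 9 + 25 + 4 + 0 = 38
38 → 3² + 8² = 9 + 64 = 73
73 → 7² + 3² = 49 + 9 = 58
58 → 5² + 8² = 25 + 64 = 89
89 → 8² + 9² = 64 + 81 = 145
145 → 1² + 4² + 5² = 1 + 16 + 25 = 42
42 → 4² + 2² = 16 + 4 = 20
20 → 2² + 0² = 4 + 0 = 4
4 → 4² = 16
16 → 1² + 6² = 1 + 36 = 37
37 → 3² + 7² = 9 + 49 = 58  — 58 repeats.
That took 11 steps.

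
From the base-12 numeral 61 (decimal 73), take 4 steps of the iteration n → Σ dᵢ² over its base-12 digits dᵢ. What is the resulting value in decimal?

73 = (6,1)_12 → 37
37 = (3,1)_12 → 10
10 = (10)_12 → 100
100 = (8,4)_12 → 80

80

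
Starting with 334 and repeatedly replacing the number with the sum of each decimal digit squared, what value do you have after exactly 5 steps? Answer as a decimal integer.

334 → 3² + 3² + 4² = 34
34 → 3² + 4² = 25
25 → 2² + 5² = 29
29 → 2² + 9² = 85
85 → 8² + 5² = 89

89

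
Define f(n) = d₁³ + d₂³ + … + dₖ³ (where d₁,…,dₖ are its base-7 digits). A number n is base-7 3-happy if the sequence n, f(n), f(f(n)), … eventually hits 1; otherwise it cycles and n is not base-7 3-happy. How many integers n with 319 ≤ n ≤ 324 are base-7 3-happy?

1

319: 319 → 307 → 433 → 343 → 1  (reaches 1)
320: 320 → 368 → 92 → 218 → 92  (repeats 92)
321: 321 → 459 → 81 → 129 → 99 → 9 → 9  (repeats 9)
322: 322 → 280 → 250 → 250  (repeats 250)
323: 323 → 281 → 251 → 341 → 557 → 137 → 197 → 65 → 17 → 35 → 125 → 251  (repeats 251)
324: 324 → 288 → 342 → 648 → 282 → 258 → 342  (repeats 342)
base-7 3-happy: 319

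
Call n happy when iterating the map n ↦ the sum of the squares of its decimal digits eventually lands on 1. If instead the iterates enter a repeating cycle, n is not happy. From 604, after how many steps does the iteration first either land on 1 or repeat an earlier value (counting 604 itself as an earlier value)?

12

604 → 6² + 0² + 4² = 36 + 0 + 16 = 52
52 → 5² + 2² = 25 + 4 = 29
29 → 2² + 9² = 4 + 81 = 85
85 → 8² + 5² = 64 + 25 = 89
89 → 8² + 9² = 64 + 81 = 145
145 → 1² + 4² + 5² = 1 + 16 + 25 = 42
42 → 4² + 2² = 16 + 4 = 20
20 → 2² + 0² = 4 + 0 = 4
4 → 4² = 16
16 → 1² + 6² = 1 + 36 = 37
37 → 3² + 7² = 9 + 49 = 58
58 → 5² + 8² = 25 + 64 = 89  — 89 repeats.
That took 12 steps.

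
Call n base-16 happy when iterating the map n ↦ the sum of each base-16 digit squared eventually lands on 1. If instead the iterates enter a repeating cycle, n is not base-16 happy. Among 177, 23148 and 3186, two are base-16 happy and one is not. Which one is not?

177: 177 → 122 → 149 → 106 → 136 → 128 → 64 → 16 → 1  — reaches 1 (base-16 happy)
23148: 23148 → 305 → 11 → 121 → 130 → 68 → 32 → 4 → 16 → 1  — reaches 1 (base-16 happy)
3186: 3186 → 197 → 169 → 181 → 146 → 85 → 50 → 13 → 169  — repeats 169 (not base-16 happy)

3186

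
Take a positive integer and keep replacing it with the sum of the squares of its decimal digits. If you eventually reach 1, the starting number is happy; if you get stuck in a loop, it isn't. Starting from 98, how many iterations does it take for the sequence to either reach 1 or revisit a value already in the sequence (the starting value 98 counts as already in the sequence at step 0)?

98 → 9² + 8² = 145
145 → 1² + 4² + 5² = 42
42 → 4² + 2² = 20
20 → 2² + 0² = 4
4 → 4² = 16
16 → 1² + 6² = 37
37 → 3² + 7² = 58
58 → 5² + 8² = 89
89 → 8² + 9² = 145  — 145 repeats.
That took 9 steps.

9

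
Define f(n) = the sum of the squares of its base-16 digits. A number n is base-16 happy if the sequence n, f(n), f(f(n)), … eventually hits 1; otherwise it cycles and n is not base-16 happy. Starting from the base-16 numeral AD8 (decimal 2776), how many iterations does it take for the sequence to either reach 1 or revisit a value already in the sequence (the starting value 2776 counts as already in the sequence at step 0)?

2776 = (10,13,8)_16 → 10² + 13² + 8² = 100 + 169 + 64 = 333
333 = (1,4,13)_16 → 1² + 4² + 13² = 1 + 16 + 169 = 186
186 = (11,10)_16 → 11² + 10² = 121 + 100 = 221
221 = (13,13)_16 → 13² + 13² = 169 + 169 = 338
338 = (1,5,2)_16 → 1² + 5² + 2² = 1 + 25 + 4 = 30
30 = (1,14)_16 → 1² + 14² = 1 + 196 = 197
197 = (12,5)_16 → 12² + 5² = 144 + 25 = 169
169 = (10,9)_16 → 10² + 9² = 100 + 81 = 181
181 = (11,5)_16 → 11² + 5² = 121 + 25 = 146
146 = (9,2)_16 → 9² + 2² = 81 + 4 = 85
85 = (5,5)_16 → 5² + 5² = 25 + 25 = 50
50 = (3,2)_16 → 3² + 2² = 9 + 4 = 13
13 = (13)_16 → 13² = 169  — 169 repeats.
That took 13 steps.

13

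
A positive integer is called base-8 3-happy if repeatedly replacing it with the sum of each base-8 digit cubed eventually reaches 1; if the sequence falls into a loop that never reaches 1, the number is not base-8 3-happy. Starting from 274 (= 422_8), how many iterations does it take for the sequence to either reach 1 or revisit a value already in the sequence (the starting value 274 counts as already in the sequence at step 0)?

274 = (4,2,2)_8 → 4³ + 2³ + 2³ = 64 + 8 + 8 = 80
80 = (1,2,0)_8 → 1³ + 2³ + 0³ = 1 + 8 + 0 = 9
9 = (1,1)_8 → 1³ + 1³ = 1 + 1 = 2
2 = (2)_8 → 2³ = 8
8 = (1,0)_8 → 1³ + 0³ = 1 + 0 = 1  — reached 1.
That took 5 steps.

5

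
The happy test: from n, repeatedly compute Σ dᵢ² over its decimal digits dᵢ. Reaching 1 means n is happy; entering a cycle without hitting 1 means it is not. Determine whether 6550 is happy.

6550 → 6² + 5² + 5² + 0² = 36 + 25 + 25 + 0 = 86
86 → 8² + 6² = 64 + 36 = 100
100 → 1² + 0² + 0² = 1 + 0 + 0 = 1  — reached 1.

happy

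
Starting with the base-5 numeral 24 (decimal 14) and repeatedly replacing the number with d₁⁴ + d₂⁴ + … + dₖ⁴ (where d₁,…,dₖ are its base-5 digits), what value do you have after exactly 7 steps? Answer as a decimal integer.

354

14 = (2,4)_5 → 2⁴ + 4⁴ = 16 + 256 = 272
272 = (2,0,4,2)_5 → 2⁴ + 0⁴ + 4⁴ + 2⁴ = 16 + 0 + 256 + 16 = 288
288 = (2,1,2,3)_5 → 2⁴ + 1⁴ + 2⁴ + 3⁴ = 16 + 1 + 16 + 81 = 114
114 = (4,2,4)_5 → 4⁴ + 2⁴ + 4⁴ = 256 + 16 + 256 = 528
528 = (4,1,0,3)_5 → 4⁴ + 1⁴ + 0⁴ + 3⁴ = 256 + 1 + 0 + 81 = 338
338 = (2,3,2,3)_5 → 2⁴ + 3⁴ + 2⁴ + 3⁴ = 16 + 81 + 16 + 81 = 194
194 = (1,2,3,4)_5 → 1⁴ + 2⁴ + 3⁴ + 4⁴ = 1 + 16 + 81 + 256 = 354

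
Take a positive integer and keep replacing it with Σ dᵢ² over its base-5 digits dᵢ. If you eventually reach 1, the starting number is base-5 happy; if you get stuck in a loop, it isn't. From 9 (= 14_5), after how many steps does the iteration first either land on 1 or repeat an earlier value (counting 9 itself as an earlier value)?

9 = (1,4)_5 → 17
17 = (3,2)_5 → 13
13 = (2,3)_5 → 13  — 13 repeats.
That took 3 steps.

3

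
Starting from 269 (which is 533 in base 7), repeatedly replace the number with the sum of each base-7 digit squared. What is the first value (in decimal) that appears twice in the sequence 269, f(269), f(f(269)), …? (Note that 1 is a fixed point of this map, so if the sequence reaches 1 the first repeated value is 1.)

269 = (5,3,3)_7 → 5² + 3² + 3² = 43
43 = (6,1)_7 → 6² + 1² = 37
37 = (5,2)_7 → 5² + 2² = 29
29 = (4,1)_7 → 4² + 1² = 17
17 = (2,3)_7 → 2² + 3² = 13
13 = (1,6)_7 → 1² + 6² = 37  — 37 already appeared earlier.

37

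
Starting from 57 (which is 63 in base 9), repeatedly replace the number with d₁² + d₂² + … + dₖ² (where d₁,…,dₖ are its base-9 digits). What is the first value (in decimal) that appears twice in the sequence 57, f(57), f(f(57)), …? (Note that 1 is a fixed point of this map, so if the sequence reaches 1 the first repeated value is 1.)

57 = (6,3)_9 → 6² + 3² = 36 + 9 = 45
45 = (5,0)_9 → 5² + 0² = 25 + 0 = 25
25 = (2,7)_9 → 2² + 7² = 4 + 49 = 53
53 = (5,8)_9 → 5² + 8² = 25 + 64 = 89
89 = (1,0,8)_9 → 1² + 0² + 8² = 1 + 0 + 64 = 65
65 = (7,2)_9 → 7² + 2² = 49 + 4 = 53  — 53 already appeared earlier.

53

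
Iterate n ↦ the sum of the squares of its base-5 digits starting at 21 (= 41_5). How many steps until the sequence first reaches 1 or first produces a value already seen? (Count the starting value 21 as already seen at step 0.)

3

21 = (4,1)_5 → 4² + 1² = 16 + 1 = 17
17 = (3,2)_5 → 3² + 2² = 9 + 4 = 13
13 = (2,3)_5 → 2² + 3² = 4 + 9 = 13  — 13 repeats.
That took 3 steps.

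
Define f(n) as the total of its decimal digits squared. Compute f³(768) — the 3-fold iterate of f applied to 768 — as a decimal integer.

768 → 7² + 6² + 8² = 49 + 36 + 64 = 149
149 → 1² + 4² + 9² = 1 + 16 + 81 = 98
98 → 9² + 8² = 81 + 64 = 145

145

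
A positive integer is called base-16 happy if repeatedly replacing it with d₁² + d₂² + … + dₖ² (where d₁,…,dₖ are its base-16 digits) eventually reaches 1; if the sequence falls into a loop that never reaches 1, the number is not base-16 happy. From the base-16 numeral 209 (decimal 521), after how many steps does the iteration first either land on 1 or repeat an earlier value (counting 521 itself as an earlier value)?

7

521 = (2,0,9)_16 → 2² + 0² + 9² = 85
85 = (5,5)_16 → 5² + 5² = 50
50 = (3,2)_16 → 3² + 2² = 13
13 = (13)_16 → 13² = 169
169 = (10,9)_16 → 10² + 9² = 181
181 = (11,5)_16 → 11² + 5² = 146
146 = (9,2)_16 → 9² + 2² = 85  — 85 repeats.
That took 7 steps.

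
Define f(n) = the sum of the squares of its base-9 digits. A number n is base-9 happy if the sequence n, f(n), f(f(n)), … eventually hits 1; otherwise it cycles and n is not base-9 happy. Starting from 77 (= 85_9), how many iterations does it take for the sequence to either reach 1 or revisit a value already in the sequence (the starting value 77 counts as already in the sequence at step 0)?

4

77 = (8,5)_9 → 8² + 5² = 64 + 25 = 89
89 = (1,0,8)_9 → 1² + 0² + 8² = 1 + 0 + 64 = 65
65 = (7,2)_9 → 7² + 2² = 49 + 4 = 53
53 = (5,8)_9 → 5² + 8² = 25 + 64 = 89  — 89 repeats.
That took 4 steps.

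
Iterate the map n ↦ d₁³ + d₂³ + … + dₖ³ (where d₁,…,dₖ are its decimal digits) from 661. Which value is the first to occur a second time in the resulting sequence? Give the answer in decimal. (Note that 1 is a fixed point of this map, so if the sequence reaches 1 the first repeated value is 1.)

661 → 6³ + 6³ + 1³ = 433
433 → 4³ + 3³ + 3³ = 118
118 → 1³ + 1³ + 8³ = 514
514 → 5³ + 1³ + 4³ = 190
190 → 1³ + 9³ + 0³ = 730
730 → 7³ + 3³ + 0³ = 370
370 → 3³ + 7³ + 0³ = 370  — 370 already appeared earlier.

370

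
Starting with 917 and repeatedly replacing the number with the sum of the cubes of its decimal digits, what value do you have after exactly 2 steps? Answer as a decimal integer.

917 → 9³ + 1³ + 7³ = 729 + 1 + 343 = 1073
1073 → 1³ + 0³ + 7³ + 3³ = 1 + 0 + 343 + 27 = 371

371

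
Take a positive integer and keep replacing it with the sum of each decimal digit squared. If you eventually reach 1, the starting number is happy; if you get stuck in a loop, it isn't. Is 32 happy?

happy

32 → 3² + 2² = 13
13 → 1² + 3² = 10
10 → 1² + 0² = 1  — reached 1.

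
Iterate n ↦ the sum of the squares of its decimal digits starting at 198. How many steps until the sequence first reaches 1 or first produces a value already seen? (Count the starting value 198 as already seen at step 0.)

15

198 → 1² + 9² + 8² = 1 + 81 + 64 = 146
146 → 1² + 4² + 6² = 1 + 16 + 36 = 53
53 → 5² + 3² = 25 + 9 = 34
34 → 3² + 4² = 9 + 16 = 25
25 → 2² + 5² = 4 + 25 = 29
29 → 2² + 9² = 4 + 81 = 85
85 → 8² + 5² = 64 + 25 = 89
89 → 8² + 9² = 64 + 81 = 145
145 → 1² + 4² + 5² = 1 + 16 + 25 = 42
42 → 4² + 2² = 16 + 4 = 20
20 → 2² + 0² = 4 + 0 = 4
4 → 4² = 16
16 → 1² + 6² = 1 + 36 = 37
37 → 3² + 7² = 9 + 49 = 58
58 → 5² + 8² = 25 + 64 = 89  — 89 repeats.
That took 15 steps.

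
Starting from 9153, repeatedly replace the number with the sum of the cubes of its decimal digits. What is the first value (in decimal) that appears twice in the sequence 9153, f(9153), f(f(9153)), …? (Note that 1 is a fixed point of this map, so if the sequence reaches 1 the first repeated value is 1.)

9153 → 882
882 → 1032
1032 → 36
36 → 243
243 → 99
99 → 1458
1458 → 702
702 → 351
351 → 153
153 → 153  — 153 already appeared earlier.

153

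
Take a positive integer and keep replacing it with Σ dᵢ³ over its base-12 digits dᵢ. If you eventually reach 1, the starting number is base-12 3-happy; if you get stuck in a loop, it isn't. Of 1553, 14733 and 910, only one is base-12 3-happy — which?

1553: 1553 → 1854 → 1217 → 762 → 368 → 736 → 190 → 1028 → 856 → 1520 → 1728 → 1  — reaches 1 (base-12 3-happy)
14733: 14733 → 1484 → 1539 → 1539  — repeats 1539 (not base-12 3-happy)
910: 910 → 1243 → 1198 → 1539 → 1539  — repeats 1539 (not base-12 3-happy)

1553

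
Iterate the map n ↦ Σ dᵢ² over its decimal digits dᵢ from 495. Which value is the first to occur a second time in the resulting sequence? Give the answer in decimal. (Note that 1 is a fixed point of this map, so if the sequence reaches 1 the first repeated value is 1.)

495 → 4² + 9² + 5² = 16 + 81 + 25 = 122
122 → 1² + 2² + 2² = 1 + 4 + 4 = 9
9 → 9² = 81
81 → 8² + 1² = 64 + 1 = 65
65 → 6² + 5² = 36 + 25 = 61
61 → 6² + 1² = 36 + 1 = 37
37 → 3² + 7² = 9 + 49 = 58
58 → 5² + 8² = 25 + 64 = 89
89 → 8² + 9² = 64 + 81 = 145
145 → 1² + 4² + 5² = 1 + 16 + 25 = 42
42 → 4² + 2² = 16 + 4 = 20
20 → 2² + 0² = 4 + 0 = 4
4 → 4² = 16
16 → 1² + 6² = 1 + 36 = 37  — 37 already appeared earlier.

37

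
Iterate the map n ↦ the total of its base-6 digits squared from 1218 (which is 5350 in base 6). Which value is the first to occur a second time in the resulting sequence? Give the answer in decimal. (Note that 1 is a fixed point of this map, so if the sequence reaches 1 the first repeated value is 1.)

1218 = (5,3,5,0)_6 → 5² + 3² + 5² + 0² = 25 + 9 + 25 + 0 = 59
59 = (1,3,5)_6 → 1² + 3² + 5² = 1 + 9 + 25 = 35
35 = (5,5)_6 → 5² + 5² = 25 + 25 = 50
50 = (1,2,2)_6 → 1² + 2² + 2² = 1 + 4 + 4 = 9
9 = (1,3)_6 → 1² + 3² = 1 + 9 = 10
10 = (1,4)_6 → 1² + 4² = 1 + 16 = 17
17 = (2,5)_6 → 2² + 5² = 4 + 25 = 29
29 = (4,5)_6 → 4² + 5² = 16 + 25 = 41
41 = (1,0,5)_6 → 1² + 0² + 5² = 1 + 0 + 25 = 26
26 = (4,2)_6 → 4² + 2² = 16 + 4 = 20
20 = (3,2)_6 → 3² + 2² = 9 + 4 = 13
13 = (2,1)_6 → 2² + 1² = 4 + 1 = 5
5 = (5)_6 → 5² = 25
25 = (4,1)_6 → 4² + 1² = 16 + 1 = 17  — 17 already appeared earlier.

17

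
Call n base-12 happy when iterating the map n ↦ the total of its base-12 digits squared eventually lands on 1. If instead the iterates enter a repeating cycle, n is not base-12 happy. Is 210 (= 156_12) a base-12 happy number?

not base-12 happy

210 = (1,5,6)_12 → 62
62 = (5,2)_12 → 29
29 = (2,5)_12 → 29  — 29 already seen; the sequence cycles without reaching 1.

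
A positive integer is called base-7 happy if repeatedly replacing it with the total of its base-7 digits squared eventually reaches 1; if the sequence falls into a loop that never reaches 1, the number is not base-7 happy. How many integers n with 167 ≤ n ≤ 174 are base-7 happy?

1

167: 167 → 49 → 1  (reaches 1)
168: 168 → 18 → 20 → 40 → 50 → 2 → 4 → 16 → 8 → 2  (repeats 2)
169: 169 → 19 → 29 → 17 → 13 → 37 → 29  (repeats 29)
170: 170 → 22 → 10 → 10  (repeats 10)
171: 171 → 27 → 45 → 45  (repeats 45)
172: 172 → 34 → 52 → 10 → 10  (repeats 10)
173: 173 → 43 → 37 → 29 → 17 → 13 → 37  (repeats 37)
174: 174 → 54 → 26 → 34 → 52 → 10 → 10  (repeats 10)
base-7 happy: 167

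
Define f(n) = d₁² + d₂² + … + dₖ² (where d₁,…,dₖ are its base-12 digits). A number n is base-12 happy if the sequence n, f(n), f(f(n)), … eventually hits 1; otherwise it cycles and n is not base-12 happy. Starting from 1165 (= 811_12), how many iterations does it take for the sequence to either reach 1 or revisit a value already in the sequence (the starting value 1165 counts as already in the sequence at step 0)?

11

1165 = (8,1,1)_12 → 66
66 = (5,6)_12 → 61
61 = (5,1)_12 → 26
26 = (2,2)_12 → 8
8 = (8)_12 → 64
64 = (5,4)_12 → 41
41 = (3,5)_12 → 34
34 = (2,10)_12 → 104
104 = (8,8)_12 → 128
128 = (10,8)_12 → 164
164 = (1,1,8)_12 → 66  — 66 repeats.
That took 11 steps.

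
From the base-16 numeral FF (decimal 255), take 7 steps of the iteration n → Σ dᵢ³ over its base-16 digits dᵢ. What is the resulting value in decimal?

4770

255 = (15,15)_16 → 15³ + 15³ = 3375 + 3375 = 6750
6750 = (1,10,5,14)_16 → 1³ + 10³ + 5³ + 14³ = 1 + 1000 + 125 + 2744 = 3870
3870 = (15,1,14)_16 → 15³ + 1³ + 14³ = 3375 + 1 + 2744 = 6120
6120 = (1,7,14,8)_16 → 1³ + 7³ + 14³ + 8³ = 1 + 343 + 2744 + 512 = 3600
3600 = (14,1,0)_16 → 14³ + 1³ + 0³ = 2744 + 1 + 0 = 2745
2745 = (10,11,9)_16 → 10³ + 11³ + 9³ = 1000 + 1331 + 729 = 3060
3060 = (11,15,4)_16 → 11³ + 15³ + 4³ = 1331 + 3375 + 64 = 4770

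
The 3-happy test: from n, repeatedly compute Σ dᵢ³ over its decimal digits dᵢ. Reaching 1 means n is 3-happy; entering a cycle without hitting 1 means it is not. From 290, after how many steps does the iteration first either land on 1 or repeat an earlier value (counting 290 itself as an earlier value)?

290 → 2³ + 9³ + 0³ = 737
737 → 7³ + 3³ + 7³ = 713
713 → 7³ + 1³ + 3³ = 371
371 → 3³ + 7³ + 1³ = 371  — 371 repeats.
That took 4 steps.

4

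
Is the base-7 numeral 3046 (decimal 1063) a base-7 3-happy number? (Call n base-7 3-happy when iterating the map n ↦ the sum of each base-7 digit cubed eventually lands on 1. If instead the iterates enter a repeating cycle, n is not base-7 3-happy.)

1063 = (3,0,4,6)_7 → 3³ + 0³ + 4³ + 6³ = 27 + 0 + 64 + 216 = 307
307 = (6,1,6)_7 → 6³ + 1³ + 6³ = 216 + 1 + 216 = 433
433 = (1,1,5,6)_7 → 1³ + 1³ + 5³ + 6³ = 1 + 1 + 125 + 216 = 343
343 = (1,0,0,0)_7 → 1³ + 0³ + 0³ + 0³ = 1 + 0 + 0 + 0 = 1  — reached 1.

base-7 3-happy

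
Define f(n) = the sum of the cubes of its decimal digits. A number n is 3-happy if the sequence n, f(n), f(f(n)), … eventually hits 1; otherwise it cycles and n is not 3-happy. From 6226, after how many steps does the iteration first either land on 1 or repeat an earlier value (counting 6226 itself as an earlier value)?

8

6226 → 6³ + 2³ + 2³ + 6³ = 216 + 8 + 8 + 216 = 448
448 → 4³ + 4³ + 8³ = 64 + 64 + 512 = 640
640 → 6³ + 4³ + 0³ = 216 + 64 + 0 = 280
280 → 2³ + 8³ + 0³ = 8 + 512 + 0 = 520
520 → 5³ + 2³ + 0³ = 125 + 8 + 0 = 133
133 → 1³ + 3³ + 3³ = 1 + 27 + 27 = 55
55 → 5³ + 5³ = 125 + 125 = 250
250 → 2³ + 5³ + 0³ = 8 + 125 + 0 = 133  — 133 repeats.
That took 8 steps.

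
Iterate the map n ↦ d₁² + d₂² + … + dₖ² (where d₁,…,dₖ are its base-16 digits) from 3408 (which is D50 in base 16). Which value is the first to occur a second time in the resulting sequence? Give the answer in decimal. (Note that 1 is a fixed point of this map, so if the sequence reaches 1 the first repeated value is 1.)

3408 = (13,5,0)_16 → 13² + 5² + 0² = 169 + 25 + 0 = 194
194 = (12,2)_16 → 12² + 2² = 144 + 4 = 148
148 = (9,4)_16 → 9² + 4² = 81 + 16 = 97
97 = (6,1)_16 → 6² + 1² = 36 + 1 = 37
37 = (2,5)_16 → 2² + 5² = 4 + 25 = 29
29 = (1,13)_16 → 1² + 13² = 1 + 169 = 170
170 = (10,10)_16 → 10² + 10² = 100 + 100 = 200
200 = (12,8)_16 → 12² + 8² = 144 + 64 = 208
208 = (13,0)_16 → 13² + 0² = 169 + 0 = 169
169 = (10,9)_16 → 10² + 9² = 100 + 81 = 181
181 = (11,5)_16 → 11² + 5² = 121 + 25 = 146
146 = (9,2)_16 → 9² + 2² = 81 + 4 = 85
85 = (5,5)_16 → 5² + 5² = 25 + 25 = 50
50 = (3,2)_16 → 3² + 2² = 9 + 4 = 13
13 = (13)_16 → 13² = 169  — 169 already appeared earlier.

169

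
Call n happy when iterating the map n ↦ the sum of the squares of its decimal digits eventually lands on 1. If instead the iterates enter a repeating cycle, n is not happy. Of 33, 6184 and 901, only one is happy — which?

33: 33 → 18 → 65 → 61 → 37 → 58 → 89 → 145 → 42 → 20 → 4 → 16 → 37  — repeats 37 (not happy)
6184: 6184 → 117 → 51 → 26 → 40 → 16 → 37 → 58 → 89 → 145 → 42 → 20 → 4 → 16  — repeats 16 (not happy)
901: 901 → 82 → 68 → 100 → 1  — reaches 1 (happy)

901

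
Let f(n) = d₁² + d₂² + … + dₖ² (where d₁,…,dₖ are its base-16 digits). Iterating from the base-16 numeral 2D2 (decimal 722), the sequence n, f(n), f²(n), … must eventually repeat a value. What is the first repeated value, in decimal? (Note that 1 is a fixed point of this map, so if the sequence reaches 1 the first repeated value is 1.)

722 = (2,13,2)_16 → 177
177 = (11,1)_16 → 122
122 = (7,10)_16 → 149
149 = (9,5)_16 → 106
106 = (6,10)_16 → 136
136 = (8,8)_16 → 128
128 = (8,0)_16 → 64
64 = (4,0)_16 → 16
16 = (1,0)_16 → 1  — reached the fixed point 1.
1 → 1, so 1 is the first repeated value.

1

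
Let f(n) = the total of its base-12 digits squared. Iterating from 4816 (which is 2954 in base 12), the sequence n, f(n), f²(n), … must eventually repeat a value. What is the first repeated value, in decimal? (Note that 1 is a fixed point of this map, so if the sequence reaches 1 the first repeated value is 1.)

5

4816 = (2,9,5,4)_12 → 2² + 9² + 5² + 4² = 4 + 81 + 25 + 16 = 126
126 = (10,6)_12 → 10² + 6² = 100 + 36 = 136
136 = (11,4)_12 → 11² + 4² = 121 + 16 = 137
137 = (11,5)_12 → 11² + 5² = 121 + 25 = 146
146 = (1,0,2)_12 → 1² + 0² + 2² = 1 + 0 + 4 = 5
5 = (5)_12 → 5² = 25
25 = (2,1)_12 → 2² + 1² = 4 + 1 = 5  — 5 already appeared earlier.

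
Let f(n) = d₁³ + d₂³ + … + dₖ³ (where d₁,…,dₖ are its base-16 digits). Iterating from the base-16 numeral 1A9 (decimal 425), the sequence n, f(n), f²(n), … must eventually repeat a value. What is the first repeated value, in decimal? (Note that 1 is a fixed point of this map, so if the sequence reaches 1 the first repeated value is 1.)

2729

425 = (1,10,9)_16 → 1730
1730 = (6,12,2)_16 → 1952
1952 = (7,10,0)_16 → 1343
1343 = (5,3,15)_16 → 3527
3527 = (13,12,7)_16 → 4268
4268 = (1,0,10,12)_16 → 2729
2729 = (10,10,9)_16 → 2729  — 2729 already appeared earlier.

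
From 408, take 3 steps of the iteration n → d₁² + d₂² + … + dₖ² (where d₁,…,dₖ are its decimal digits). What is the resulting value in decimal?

52

408 → 4² + 0² + 8² = 16 + 0 + 64 = 80
80 → 8² + 0² = 64 + 0 = 64
64 → 6² + 4² = 36 + 16 = 52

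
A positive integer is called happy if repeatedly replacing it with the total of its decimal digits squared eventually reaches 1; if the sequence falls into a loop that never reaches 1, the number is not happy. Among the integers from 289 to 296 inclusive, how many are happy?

2

289: 289 → 149 → 98 → 145 → 42 → 20 → 4 → 16 → 37 → 58 → 89 → 145  (repeats 145)
290: 290 → 85 → 89 → 145 → 42 → 20 → 4 → 16 → 37 → 58 → 89  (repeats 89)
291: 291 → 86 → 100 → 1  (reaches 1)
292: 292 → 89 → 145 → 42 → 20 → 4 → 16 → 37 → 58 → 89  (repeats 89)
293: 293 → 94 → 97 → 130 → 10 → 1  (reaches 1)
294: 294 → 101 → 2 → 4 → 16 → 37 → 58 → 89 → 145 → 42 → 20 → 4  (repeats 4)
295: 295 → 110 → 2 → 4 → 16 → 37 → 58 → 89 → 145 → 42 → 20 → 4  (repeats 4)
296: 296 → 121 → 6 → 36 → 45 → 41 → 17 → 50 → 25 → 29 → 85 → 89 → 145 → 42 → 20 → 4 → 16 → 37 → 58 → 89  (repeats 89)
happy: 291, 293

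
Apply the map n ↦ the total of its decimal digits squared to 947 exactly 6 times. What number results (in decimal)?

85

947 → 146
146 → 53
53 → 34
34 → 25
25 → 29
29 → 85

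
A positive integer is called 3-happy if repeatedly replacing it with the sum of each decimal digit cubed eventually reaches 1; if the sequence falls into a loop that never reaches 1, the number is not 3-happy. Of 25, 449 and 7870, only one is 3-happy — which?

25: 25 → 133 → 55 → 250 → 133  — repeats 133 (not 3-happy)
449: 449 → 857 → 980 → 1241 → 74 → 407 → 407  — repeats 407 (not 3-happy)
7870: 7870 → 1198 → 1243 → 100 → 1  — reaches 1 (3-happy)

7870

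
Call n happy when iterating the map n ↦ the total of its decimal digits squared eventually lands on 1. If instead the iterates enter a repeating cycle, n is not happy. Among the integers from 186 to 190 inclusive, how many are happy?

186: 186 → 101 → 2 → 4 → 16 → 37 → 58 → 89 → 145 → 42 → 20 → 4  — not happy
187: 187 → 114 → 18 → 65 → 61 → 37 → 58 → 89 → 145 → 42 → 20 → 4 → 16 → 37  — not happy
188: 188 → 129 → 86 → 100 → 1  — happy
189: 189 → 146 → 53 → 34 → 25 → 29 → 85 → 89 → 145 → 42 → 20 → 4 → 16 → 37 → 58 → 89  — not happy
190: 190 → 82 → 68 → 100 → 1  — happy
happy: 188, 190

2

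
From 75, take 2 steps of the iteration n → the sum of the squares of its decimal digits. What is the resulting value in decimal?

75 → 7² + 5² = 49 + 25 = 74
74 → 7² + 4² = 49 + 16 = 65

65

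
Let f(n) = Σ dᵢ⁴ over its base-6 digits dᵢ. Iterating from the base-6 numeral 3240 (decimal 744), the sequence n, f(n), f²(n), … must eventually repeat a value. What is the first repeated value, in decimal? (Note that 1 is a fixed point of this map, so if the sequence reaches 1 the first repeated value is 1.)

353

744 = (3,2,4,0)_6 → 3⁴ + 2⁴ + 4⁴ + 0⁴ = 81 + 16 + 256 + 0 = 353
353 = (1,3,4,5)_6 → 1⁴ + 3⁴ + 4⁴ + 5⁴ = 1 + 81 + 256 + 625 = 963
963 = (4,2,4,3)_6 → 4⁴ + 2⁴ + 4⁴ + 3⁴ = 256 + 16 + 256 + 81 = 609
609 = (2,4,5,3)_6 → 2⁴ + 4⁴ + 5⁴ + 3⁴ = 16 + 256 + 625 + 81 = 978
978 = (4,3,1,0)_6 → 4⁴ + 3⁴ + 1⁴ + 0⁴ = 256 + 81 + 1 + 0 = 338
338 = (1,3,2,2)_6 → 1⁴ + 3⁴ + 2⁴ + 2⁴ = 1 + 81 + 16 + 16 = 114
114 = (3,1,0)_6 → 3⁴ + 1⁴ + 0⁴ = 81 + 1 + 0 = 82
82 = (2,1,4)_6 → 2⁴ + 1⁴ + 4⁴ = 16 + 1 + 256 = 273
273 = (1,1,3,3)_6 → 1⁴ + 1⁴ + 3⁴ + 3⁴ = 1 + 1 + 81 + 81 = 164
164 = (4,3,2)_6 → 4⁴ + 3⁴ + 2⁴ = 256 + 81 + 16 = 353  — 353 already appeared earlier.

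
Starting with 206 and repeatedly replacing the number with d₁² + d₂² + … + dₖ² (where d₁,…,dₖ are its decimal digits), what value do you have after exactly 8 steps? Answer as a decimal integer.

20

206 → 40
40 → 16
16 → 37
37 → 58
58 → 89
89 → 145
145 → 42
42 → 20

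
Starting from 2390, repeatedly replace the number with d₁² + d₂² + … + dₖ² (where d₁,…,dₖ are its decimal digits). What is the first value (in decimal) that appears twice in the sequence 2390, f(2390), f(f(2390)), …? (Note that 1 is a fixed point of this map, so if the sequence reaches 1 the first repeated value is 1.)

2390 → 2² + 3² + 9² + 0² = 4 + 9 + 81 + 0 = 94
94 → 9² + 4² = 81 + 16 = 97
97 → 9² + 7² = 81 + 49 = 130
130 → 1² + 3² + 0² = 1 + 9 + 0 = 10
10 → 1² + 0² = 1 + 0 = 1  — reached the fixed point 1.
1 → 1, so 1 is the first repeated value.

1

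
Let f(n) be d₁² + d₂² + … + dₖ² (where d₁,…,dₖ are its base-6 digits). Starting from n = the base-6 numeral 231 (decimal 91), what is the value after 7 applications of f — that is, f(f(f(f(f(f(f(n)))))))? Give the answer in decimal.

91 = (2,3,1)_6 → 14
14 = (2,2)_6 → 8
8 = (1,2)_6 → 5
5 = (5)_6 → 25
25 = (4,1)_6 → 17
17 = (2,5)_6 → 29
29 = (4,5)_6 → 41

41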